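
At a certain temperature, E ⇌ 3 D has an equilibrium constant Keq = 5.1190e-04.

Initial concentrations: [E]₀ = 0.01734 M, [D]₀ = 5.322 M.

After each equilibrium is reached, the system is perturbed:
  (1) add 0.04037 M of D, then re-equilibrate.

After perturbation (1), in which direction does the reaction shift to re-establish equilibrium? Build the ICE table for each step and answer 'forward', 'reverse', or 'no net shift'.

Q₀ = 8693 vs Keq = 5.1190e-04 ⇒ Q>K, reverse
Step 1:
                   E          D
  init       0.01734      5.322
  Δ            1.742     -5.225
  eq           1.759    0.09657
  solve Keq expr → x = -1.742; check Q = 5.1190e-04
Then add 0.04037 M of D.
Step 2:
                   E          D
  init         1.759     0.1369
  Δ          0.01338   -0.04013
  eq           1.773    0.09681
  solve Keq expr → x = -0.01338; check Q = 5.1190e-04

Direction: reverse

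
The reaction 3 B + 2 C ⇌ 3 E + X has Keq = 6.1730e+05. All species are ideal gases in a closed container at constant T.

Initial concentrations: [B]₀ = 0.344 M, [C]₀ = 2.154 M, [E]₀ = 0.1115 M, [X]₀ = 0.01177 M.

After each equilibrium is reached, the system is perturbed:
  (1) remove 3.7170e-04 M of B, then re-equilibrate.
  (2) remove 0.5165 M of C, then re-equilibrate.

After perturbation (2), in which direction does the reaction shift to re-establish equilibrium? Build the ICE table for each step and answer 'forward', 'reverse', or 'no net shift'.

Direction: reverse

Q₀ = 8.6384e-05 vs Keq = 6.1730e+05 ⇒ Q<K, forward
Step 1:
                    B           C           E           X
  init          0.344       2.154      0.1115     0.01177
  Δ           -0.3423     -0.2282      0.3423      0.1141
  eq         0.001725       1.926      0.4538      0.1259
  solve Keq expr → x = 0.1141; check Q = 6.1730e+05
Then remove 3.7170e-04 M of B.
Step 2:
                    B           C           E           X
  init       0.001354       1.926      0.4538      0.1259
  Δ        3.6959e-04  2.4639e-04 -3.6959e-04 -1.2320e-04
  eq         0.001723       1.926      0.4534      0.1257
  solve Keq expr → x = -1.2320e-04; check Q = 6.1730e+05
Then remove 0.5165 M of C.
Step 3:
                    B           C           E           X
  init       0.001723        1.41      0.4534      0.1257
  Δ        3.9587e-04  2.6392e-04 -3.9587e-04 -1.3196e-04
  eq         0.002119        1.41       0.453      0.1256
  solve Keq expr → x = -1.3196e-04; check Q = 6.1730e+05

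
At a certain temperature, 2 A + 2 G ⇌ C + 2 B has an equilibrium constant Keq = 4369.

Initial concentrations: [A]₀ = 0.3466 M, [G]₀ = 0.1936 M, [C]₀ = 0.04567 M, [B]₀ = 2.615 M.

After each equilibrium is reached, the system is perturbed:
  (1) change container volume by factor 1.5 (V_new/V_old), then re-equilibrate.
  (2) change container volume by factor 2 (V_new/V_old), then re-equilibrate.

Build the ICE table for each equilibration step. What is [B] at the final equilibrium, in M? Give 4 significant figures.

[B]_eq = 0.9059 M

Q₀ = 69.36 vs Keq = 4369 ⇒ Q<K, forward
Step 1:
                    A           G           C           B
  init         0.3466      0.1936     0.04567       2.615
  Δ           -0.1299     -0.1299     0.06494      0.1299
  eq           0.2167     0.06373      0.1106       2.745
  solve Keq expr → x = 0.06494; check Q = 4369
Then change container volume by factor 1.5 (V_new/V_old).
Step 2:
                    A           G           C           B
  init         0.1445     0.04248     0.07374        1.83
  Δ          0.006188    0.006188   -0.003094   -0.006188
  eq           0.1507     0.04867     0.07064       1.824
  solve Keq expr → x = -0.003094; check Q = 4369
Then change container volume by factor 2 (V_new/V_old).
Step 3:
                    A           G           C           B
  init        0.07534     0.02434     0.03532      0.9119
  Δ          0.005974    0.005974   -0.002987   -0.005974
  eq          0.08131     0.03031     0.03234      0.9059
  solve Keq expr → x = -0.002987; check Q = 4369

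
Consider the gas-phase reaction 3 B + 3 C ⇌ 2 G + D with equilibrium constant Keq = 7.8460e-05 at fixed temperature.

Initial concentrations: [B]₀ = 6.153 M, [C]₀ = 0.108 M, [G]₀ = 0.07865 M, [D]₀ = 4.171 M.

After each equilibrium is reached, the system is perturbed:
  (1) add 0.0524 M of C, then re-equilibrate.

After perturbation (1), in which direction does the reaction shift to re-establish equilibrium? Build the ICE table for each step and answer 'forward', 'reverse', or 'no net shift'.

Direction: forward

Q₀ = 0.08792 vs Keq = 7.8460e-05 ⇒ Q>K, reverse
Step 1:
                  B         C         G         D
  I           6.153     0.108   0.07865     4.171
  C          0.1077    0.1077  -0.07181  -0.03591
  E           6.261    0.2157  0.006837     4.135
  solve Keq expr → x = -0.03591; check Q = 7.8460e-05
Then add 0.0524 M of C.
Step 2:
                  B         C         G         D
  I           6.261    0.2681  0.006837     4.135
  C       -0.003652 -0.003652  0.002434  0.001217
  E           6.257    0.2645  0.009271     4.136
  solve Keq expr → x = 0.001217; check Q = 7.8460e-05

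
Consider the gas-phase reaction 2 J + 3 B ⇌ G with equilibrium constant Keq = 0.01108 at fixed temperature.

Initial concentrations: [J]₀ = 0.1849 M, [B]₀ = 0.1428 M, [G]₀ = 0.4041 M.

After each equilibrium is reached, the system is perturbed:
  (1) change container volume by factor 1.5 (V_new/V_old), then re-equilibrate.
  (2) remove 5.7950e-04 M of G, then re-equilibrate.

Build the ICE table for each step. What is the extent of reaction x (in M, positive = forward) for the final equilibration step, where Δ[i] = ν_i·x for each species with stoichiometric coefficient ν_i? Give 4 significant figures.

Q₀ = 4059 vs Keq = 0.01108 ⇒ Q>K, reverse
Step 1:
                  J         B         G
  I          0.1849    0.1428    0.4041
  C          0.7652     1.148   -0.3826
  E          0.9501     1.291    0.0215
  solve Keq expr → x = -0.3826; check Q = 0.01108
Then change container volume by factor 1.5 (V_new/V_old).
Step 2:
                  J         B         G
  I          0.6334    0.8604   0.01433
  C         0.02189   0.03283  -0.01094
  E          0.6553    0.8932  0.003391
  solve Keq expr → x = -0.01094; check Q = 0.01108
Then remove 5.7950e-04 M of G.
Step 3:
                  J         B         G
  I          0.6553    0.8932  0.002811
  C       -0.001099 -0.001648 5.4946e-04
  E          0.6542    0.8916  0.003361
  solve Keq expr → x = 5.4946e-04; check Q = 0.01108

x = 5.4946e-04 M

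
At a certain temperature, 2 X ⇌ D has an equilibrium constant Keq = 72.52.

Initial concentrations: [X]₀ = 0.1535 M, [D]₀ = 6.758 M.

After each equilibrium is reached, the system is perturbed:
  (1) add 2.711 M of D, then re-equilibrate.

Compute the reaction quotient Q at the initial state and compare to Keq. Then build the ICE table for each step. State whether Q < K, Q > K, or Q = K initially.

Q₀ = 286.8 vs Keq = 72.52 ⇒ Q>K, reverse
Step 1:
                   X          D
  I           0.1535      6.758
  C           0.1501   -0.07503
  E           0.3036      6.683
  solve Keq expr → x = -0.07503; check Q = 72.52
Then add 2.711 M of D.
Step 2:
                   X          D
  I           0.3036      9.394
  C          0.05581    -0.0279
  E           0.3594      9.366
  solve Keq expr → x = -0.0279; check Q = 72.52

Q₀ = 286.8; Q > K (proceeds reverse)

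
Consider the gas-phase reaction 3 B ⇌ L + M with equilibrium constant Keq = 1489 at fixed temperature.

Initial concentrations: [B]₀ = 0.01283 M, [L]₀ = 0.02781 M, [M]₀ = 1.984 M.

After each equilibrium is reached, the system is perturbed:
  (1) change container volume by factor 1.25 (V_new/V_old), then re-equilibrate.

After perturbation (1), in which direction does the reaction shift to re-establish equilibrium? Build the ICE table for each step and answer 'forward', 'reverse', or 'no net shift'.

Q₀ = 2.6125e+04 vs Keq = 1489 ⇒ Q>K, reverse
Step 1:
                   B          L          M
  I          0.01283    0.02781      1.984
  C           0.0179  -0.005966  -0.005966
  E          0.03073    0.02184      1.978
  solve Keq expr → x = -0.005966; check Q = 1489
Then change container volume by factor 1.25 (V_new/V_old).
Step 2:
                   B          L          M
  I          0.02458    0.01747      1.582
  C          0.00162 -5.3990e-04 -5.3990e-04
  E           0.0262    0.01693      1.582
  solve Keq expr → x = -5.3990e-04; check Q = 1489

Direction: reverse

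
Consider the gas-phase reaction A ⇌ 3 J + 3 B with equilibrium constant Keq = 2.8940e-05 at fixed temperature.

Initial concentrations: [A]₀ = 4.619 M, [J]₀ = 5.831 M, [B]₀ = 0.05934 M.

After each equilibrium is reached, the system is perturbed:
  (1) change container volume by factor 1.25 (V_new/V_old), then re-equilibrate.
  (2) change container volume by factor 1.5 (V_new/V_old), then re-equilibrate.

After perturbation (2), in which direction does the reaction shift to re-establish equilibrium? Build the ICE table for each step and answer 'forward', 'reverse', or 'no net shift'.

Direction: forward

Q₀ = 0.008969 vs Keq = 2.8940e-05 ⇒ Q>K, reverse
Step 1:
                   A          J          B
  init         4.619      5.831    0.05934
  Δ          0.01683   -0.05048   -0.05048
  eq           4.636      5.781   0.008856
  solve Keq expr → x = -0.01683; check Q = 2.8940e-05
Then change container volume by factor 1.25 (V_new/V_old).
Step 2:
                   A          J          B
  init         3.709      4.624   0.007085
  Δ        -0.001061   0.003184   0.003184
  eq           3.708      4.628    0.01027
  solve Keq expr → x = 0.001061; check Q = 2.8940e-05
Then change container volume by factor 1.5 (V_new/V_old).
Step 3:
                   A          J          B
  init         2.472      3.085   0.006846
  Δ        -0.002192   0.006577   0.006577
  eq            2.47      3.092    0.01342
  solve Keq expr → x = 0.002192; check Q = 2.8940e-05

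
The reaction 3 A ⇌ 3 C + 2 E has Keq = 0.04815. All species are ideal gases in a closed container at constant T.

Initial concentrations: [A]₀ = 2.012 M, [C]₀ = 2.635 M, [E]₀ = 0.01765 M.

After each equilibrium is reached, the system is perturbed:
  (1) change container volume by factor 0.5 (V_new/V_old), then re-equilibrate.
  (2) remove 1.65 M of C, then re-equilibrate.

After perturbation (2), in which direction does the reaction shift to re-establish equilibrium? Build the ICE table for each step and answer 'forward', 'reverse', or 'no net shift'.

Direction: forward

Q₀ = 6.9976e-04 vs Keq = 0.04815 ⇒ Q<K, forward
Step 1:
                    A           C           E
  Initial       2.012       2.635     0.01765
  Change      -0.1528      0.1528      0.1019
  Equil         1.859       2.788      0.1195
  solve Keq expr → x = 0.05093; check Q = 0.04815
Then change container volume by factor 0.5 (V_new/V_old).
Step 2:
                    A           C           E
  Initial       3.718       5.576       0.239
  Change       0.1592     -0.1592     -0.1061
  Equil         3.878       5.416      0.1329
  solve Keq expr → x = -0.05305; check Q = 0.04815
Then remove 1.65 M of C.
Step 3:
                    A           C           E
  Initial       3.878       3.766      0.1329
  Change      -0.1148      0.1148     0.07655
  Equil         3.763       3.881      0.2095
  solve Keq expr → x = 0.03827; check Q = 0.04815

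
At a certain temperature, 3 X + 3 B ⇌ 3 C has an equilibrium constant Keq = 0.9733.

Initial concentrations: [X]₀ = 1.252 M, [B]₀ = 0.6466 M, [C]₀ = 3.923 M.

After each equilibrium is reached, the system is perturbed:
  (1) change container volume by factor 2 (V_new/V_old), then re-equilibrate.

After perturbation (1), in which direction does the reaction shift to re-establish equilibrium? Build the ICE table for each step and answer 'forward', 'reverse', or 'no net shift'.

Q₀ = 113.8 vs Keq = 0.9733 ⇒ Q>K, reverse
Step 1:
                    X           B           C
  init          1.252      0.6466       3.923
  Δ            0.8402      0.8402     -0.8402
  eq            2.092       1.487       3.083
  solve Keq expr → x = -0.2801; check Q = 0.9733
Then change container volume by factor 2 (V_new/V_old).
Step 2:
                    X           B           C
  init          1.046      0.7434       1.541
  Δ            0.2547      0.2547     -0.2547
  eq            1.301      0.9981       1.287
  solve Keq expr → x = -0.0849; check Q = 0.9733

Direction: reverse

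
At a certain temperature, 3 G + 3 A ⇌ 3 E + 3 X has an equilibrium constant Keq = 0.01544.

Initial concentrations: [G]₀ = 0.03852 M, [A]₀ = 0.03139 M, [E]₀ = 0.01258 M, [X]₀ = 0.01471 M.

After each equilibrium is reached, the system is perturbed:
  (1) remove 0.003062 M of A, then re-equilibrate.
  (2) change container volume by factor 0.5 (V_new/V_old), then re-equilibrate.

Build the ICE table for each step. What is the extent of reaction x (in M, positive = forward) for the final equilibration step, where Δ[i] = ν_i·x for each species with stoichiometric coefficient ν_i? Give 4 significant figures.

x = 0 M

Q₀ = 0.003585 vs Keq = 0.01544 ⇒ Q<K, forward
Step 1:
                  G         A         E         X
  init      0.03852   0.03139   0.01258   0.01471
  Δ       -0.002492 -0.002492  0.002492  0.002492
  eq        0.03603    0.0289   0.01507    0.0172
  solve Keq expr → x = 8.3056e-04; check Q = 0.01544
Then remove 0.003062 M of A.
Step 2:
                  G         A         E         X
  init      0.03603   0.02584   0.01507    0.0172
  Δ       5.8149e-04 5.8149e-04 -5.8149e-04 -5.8149e-04
  eq        0.03661   0.02642   0.01449   0.01662
  solve Keq expr → x = -1.9383e-04; check Q = 0.01544
Then change container volume by factor 0.5 (V_new/V_old).
Step 3:
                  G         A         E         X
  init      0.07322   0.05284   0.02898   0.03324
  Δ               0         0         0         0
  eq        0.07322   0.05284   0.02898   0.03324
  solve Keq expr → x = 0; check Q = 0.01544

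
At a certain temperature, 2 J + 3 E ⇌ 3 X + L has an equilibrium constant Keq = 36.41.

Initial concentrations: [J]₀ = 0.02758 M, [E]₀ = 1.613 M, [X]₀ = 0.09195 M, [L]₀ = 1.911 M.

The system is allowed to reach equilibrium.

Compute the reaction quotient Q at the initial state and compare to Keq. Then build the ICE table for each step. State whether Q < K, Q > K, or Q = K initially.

Q₀ = 0.4654; Q < K (proceeds forward)

Q₀ = 0.4654 vs Keq = 36.41 ⇒ Q<K, forward
Step 1:
                  J         E         X         L
  Initial   0.02758     1.613   0.09195     1.911
  Change   -0.02243  -0.03364   0.03364   0.01121
  Equil    0.005152     1.579    0.1256     1.922
  solve Keq expr → x = 0.01121; check Q = 36.41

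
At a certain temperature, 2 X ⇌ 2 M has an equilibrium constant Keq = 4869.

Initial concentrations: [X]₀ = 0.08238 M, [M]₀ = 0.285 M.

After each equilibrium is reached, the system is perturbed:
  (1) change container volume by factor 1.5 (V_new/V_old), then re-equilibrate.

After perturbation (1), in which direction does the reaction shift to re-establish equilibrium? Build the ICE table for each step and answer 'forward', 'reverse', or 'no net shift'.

Q₀ = 11.97 vs Keq = 4869 ⇒ Q<K, forward
Step 1:
                    X           M
  I           0.08238       0.285
  C          -0.07719     0.07719
  E          0.005191      0.3622
  solve Keq expr → x = 0.03859; check Q = 4869
Then change container volume by factor 1.5 (V_new/V_old).
Step 2:
                    X           M
  I           0.00346      0.2415
  C                 0           0
  E           0.00346      0.2415
  solve Keq expr → x = 0; check Q = 4869

Direction: no net shift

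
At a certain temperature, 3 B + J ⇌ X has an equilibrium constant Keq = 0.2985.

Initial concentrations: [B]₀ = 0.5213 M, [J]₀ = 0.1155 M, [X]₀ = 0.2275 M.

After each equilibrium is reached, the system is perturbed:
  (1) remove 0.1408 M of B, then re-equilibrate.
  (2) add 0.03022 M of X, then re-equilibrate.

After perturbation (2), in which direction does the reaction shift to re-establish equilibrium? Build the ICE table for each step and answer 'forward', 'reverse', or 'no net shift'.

Q₀ = 13.9 vs Keq = 0.2985 ⇒ Q>K, reverse
Step 1:
                    B           J           X
  init         0.5213      0.1155      0.2275
  Δ            0.4575      0.1525     -0.1525
  eq           0.9788       0.268     0.07501
  solve Keq expr → x = -0.1525; check Q = 0.2985
Then remove 0.1408 M of B.
Step 2:
                    B           J           X
  init          0.838       0.268     0.07501
  Δ           0.04809     0.01603    -0.01603
  eq           0.8861       0.284     0.05898
  solve Keq expr → x = -0.01603; check Q = 0.2985
Then add 0.03022 M of X.
Step 3:
                    B           J           X
  init         0.8861       0.284      0.0892
  Δ           0.04833     0.01611    -0.01611
  eq           0.9344      0.3001     0.07309
  solve Keq expr → x = -0.01611; check Q = 0.2985

Direction: reverse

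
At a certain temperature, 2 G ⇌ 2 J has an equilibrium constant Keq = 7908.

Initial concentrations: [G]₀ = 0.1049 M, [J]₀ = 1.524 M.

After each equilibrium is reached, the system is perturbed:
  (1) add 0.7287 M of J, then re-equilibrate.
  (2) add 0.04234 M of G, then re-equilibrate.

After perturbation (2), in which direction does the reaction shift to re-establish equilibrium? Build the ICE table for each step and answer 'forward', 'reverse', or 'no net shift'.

Q₀ = 211.1 vs Keq = 7908 ⇒ Q<K, forward
Step 1:
                  G         J
  I          0.1049     1.524
  C        -0.08679   0.08679
  E         0.01811     1.611
  solve Keq expr → x = 0.04339; check Q = 7908
Then add 0.7287 M of J.
Step 2:
                  G         J
  I         0.01811     2.339
  C        0.008103 -0.008103
  E         0.02622     2.331
  solve Keq expr → x = -0.004052; check Q = 7908
Then add 0.04234 M of G.
Step 3:
                  G         J
  I         0.06856     2.331
  C        -0.04187   0.04187
  E         0.02669     2.373
  solve Keq expr → x = 0.02093; check Q = 7908

Direction: forward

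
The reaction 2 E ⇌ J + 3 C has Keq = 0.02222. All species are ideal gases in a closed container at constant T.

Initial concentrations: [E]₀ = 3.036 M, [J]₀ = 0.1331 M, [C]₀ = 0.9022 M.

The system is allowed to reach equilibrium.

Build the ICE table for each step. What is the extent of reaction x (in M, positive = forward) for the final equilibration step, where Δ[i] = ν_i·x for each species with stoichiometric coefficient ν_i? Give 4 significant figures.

Q₀ = 0.0106 vs Keq = 0.02222 ⇒ Q<K, forward
Step 1:
                   E          J          C
  init         3.036     0.1331     0.9022
  Δ         -0.08618    0.04309     0.1293
  eq            2.95     0.1762      1.031
  solve Keq expr → x = 0.04309; check Q = 0.02222

x = 0.04309 M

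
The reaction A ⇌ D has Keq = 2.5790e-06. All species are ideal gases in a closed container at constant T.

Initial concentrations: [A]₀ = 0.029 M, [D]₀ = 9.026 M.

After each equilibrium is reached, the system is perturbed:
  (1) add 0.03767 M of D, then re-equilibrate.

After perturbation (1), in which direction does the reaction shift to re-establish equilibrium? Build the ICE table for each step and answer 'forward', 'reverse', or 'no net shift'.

Q₀ = 311.2 vs Keq = 2.5790e-06 ⇒ Q>K, reverse
Step 1:
                    A           D
  Initial       0.029       9.026
  Change        9.026      -9.026
  Equil         9.055  2.3353e-05
  solve Keq expr → x = -9.026; check Q = 2.5790e-06
Then add 0.03767 M of D.
Step 2:
                    A           D
  Initial       9.055     0.03769
  Change      0.03767    -0.03767
  Equil         9.093  2.3450e-05
  solve Keq expr → x = -0.03767; check Q = 2.5790e-06

Direction: reverse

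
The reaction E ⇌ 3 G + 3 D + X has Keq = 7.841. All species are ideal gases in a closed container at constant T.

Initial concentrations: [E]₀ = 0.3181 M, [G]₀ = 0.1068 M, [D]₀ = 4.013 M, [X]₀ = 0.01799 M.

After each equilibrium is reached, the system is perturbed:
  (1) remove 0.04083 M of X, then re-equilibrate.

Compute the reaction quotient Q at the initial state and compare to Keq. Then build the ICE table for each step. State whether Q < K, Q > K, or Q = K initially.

Q₀ = 0.004452 vs Keq = 7.841 ⇒ Q<K, forward
Step 1:
                    E           G           D           X
  I            0.3181      0.1068       4.013     0.01799
  C           -0.1285      0.3855      0.3855      0.1285
  E            0.1896      0.4923       4.398      0.1465
  solve Keq expr → x = 0.1285; check Q = 7.841
Then remove 0.04083 M of X.
Step 2:
                    E           G           D           X
  I            0.1896      0.4923       4.398      0.1056
  C         -0.009531     0.02859     0.02859    0.009531
  E            0.1801      0.5208       4.427      0.1152
  solve Keq expr → x = 0.009531; check Q = 7.841

Q₀ = 0.004452; Q < K (proceeds forward)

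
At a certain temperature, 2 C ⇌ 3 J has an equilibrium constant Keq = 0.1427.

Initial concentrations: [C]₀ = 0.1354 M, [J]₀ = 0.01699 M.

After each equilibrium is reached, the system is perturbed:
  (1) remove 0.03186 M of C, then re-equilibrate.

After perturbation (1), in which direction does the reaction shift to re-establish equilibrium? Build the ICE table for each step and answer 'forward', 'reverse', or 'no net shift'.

Direction: reverse

Q₀ = 2.6751e-04 vs Keq = 0.1427 ⇒ Q<K, forward
Step 1:
                    C           J
  I            0.1354     0.01699
  C          -0.05407      0.0811
  E           0.08133     0.09809
  solve Keq expr → x = 0.02703; check Q = 0.1427
Then remove 0.03186 M of C.
Step 2:
                    C           J
  I           0.04947     0.09809
  C           0.01146    -0.01718
  E           0.06093     0.08091
  solve Keq expr → x = -0.005728; check Q = 0.1427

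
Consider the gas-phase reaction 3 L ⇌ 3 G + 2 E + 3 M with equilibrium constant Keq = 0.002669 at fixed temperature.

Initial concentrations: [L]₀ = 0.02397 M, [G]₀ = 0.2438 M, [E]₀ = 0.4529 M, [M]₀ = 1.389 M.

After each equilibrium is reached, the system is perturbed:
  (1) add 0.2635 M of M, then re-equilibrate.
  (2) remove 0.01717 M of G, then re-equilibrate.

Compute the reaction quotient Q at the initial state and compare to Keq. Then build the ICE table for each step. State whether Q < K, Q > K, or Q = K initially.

Q₀ = 578.4 vs Keq = 0.002669 ⇒ Q>K, reverse
Step 1:
                  L         G         E         M
  init      0.02397    0.2438    0.4529     1.389
  Δ          0.1912   -0.1912   -0.1274   -0.1912
  eq         0.2151   0.05265    0.3255     1.198
  solve Keq expr → x = -0.06372; check Q = 0.002669
Then add 0.2635 M of M.
Step 2:
                  L         G         E         M
  init       0.2151   0.05265    0.3255     1.461
  Δ         0.00734  -0.00734 -0.004893  -0.00734
  eq         0.2225   0.04531    0.3206     1.454
  solve Keq expr → x = -0.002447; check Q = 0.002669
Then remove 0.01717 M of G.
Step 3:
                  L         G         E         M
  init       0.2225   0.02814    0.3206     1.454
  Δ        -0.01331   0.01331  0.008874   0.01331
  eq         0.2091   0.04145    0.3294     1.467
  solve Keq expr → x = 0.004437; check Q = 0.002669

Q₀ = 578.4; Q > K (proceeds reverse)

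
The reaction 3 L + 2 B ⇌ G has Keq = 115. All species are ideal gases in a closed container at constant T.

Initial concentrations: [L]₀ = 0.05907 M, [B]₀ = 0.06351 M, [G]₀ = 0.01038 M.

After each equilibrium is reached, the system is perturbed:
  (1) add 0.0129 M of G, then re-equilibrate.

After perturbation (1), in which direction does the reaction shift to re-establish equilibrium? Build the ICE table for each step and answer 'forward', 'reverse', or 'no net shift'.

Q₀ = 1.2486e+04 vs Keq = 115 ⇒ Q>K, reverse
Step 1:
                    L           B           G
  Initial     0.05907     0.06351     0.01038
  Change      0.02948     0.01966   -0.009828
  Equil       0.08855     0.08317  5.5232e-04
  solve Keq expr → x = -0.009828; check Q = 115
Then add 0.0129 M of G.
Step 2:
                    L           B           G
  Initial     0.08855     0.08317     0.01345
  Change       0.0334     0.02227    -0.01113
  Equil         0.122      0.1054    0.002319
  solve Keq expr → x = -0.01113; check Q = 115

Direction: reverse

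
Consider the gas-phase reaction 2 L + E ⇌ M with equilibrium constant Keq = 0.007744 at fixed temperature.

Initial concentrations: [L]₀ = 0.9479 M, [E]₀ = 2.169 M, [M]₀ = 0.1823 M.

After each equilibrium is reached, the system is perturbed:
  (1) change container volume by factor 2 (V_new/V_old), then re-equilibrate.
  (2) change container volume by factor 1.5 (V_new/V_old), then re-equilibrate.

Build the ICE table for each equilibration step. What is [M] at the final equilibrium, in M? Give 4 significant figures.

[M]_eq = 0.001148 M

Q₀ = 0.09354 vs Keq = 0.007744 ⇒ Q>K, reverse
Step 1:
                  L         E         M
  Initial    0.9479     2.169    0.1823
  Change     0.3079    0.1539   -0.1539
  Equil       1.256     2.323   0.02837
  solve Keq expr → x = -0.1539; check Q = 0.007744
Then change container volume by factor 2 (V_new/V_old).
Step 2:
                  L         E         M
  Initial    0.6279     1.161   0.01418
  Change    0.02073   0.01037  -0.01037
  Equil      0.6486     1.172  0.003818
  solve Keq expr → x = -0.01037; check Q = 0.007744
Then change container volume by factor 1.5 (V_new/V_old).
Step 3:
                  L         E         M
  Initial    0.4324    0.7812  0.002545
  Change   0.002795  0.001397 -0.001397
  Equil      0.4352    0.7826  0.001148
  solve Keq expr → x = -0.001397; check Q = 0.007744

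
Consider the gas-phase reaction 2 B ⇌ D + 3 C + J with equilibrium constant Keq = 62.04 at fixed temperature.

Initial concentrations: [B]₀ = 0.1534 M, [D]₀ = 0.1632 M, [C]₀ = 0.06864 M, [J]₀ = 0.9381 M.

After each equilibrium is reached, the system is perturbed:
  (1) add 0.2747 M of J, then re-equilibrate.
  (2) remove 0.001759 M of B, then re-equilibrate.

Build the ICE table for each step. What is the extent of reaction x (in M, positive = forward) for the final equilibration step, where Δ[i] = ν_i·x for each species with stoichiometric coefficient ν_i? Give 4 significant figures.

x = -8.0224e-04 M

Q₀ = 0.002104 vs Keq = 62.04 ⇒ Q<K, forward
Step 1:
                    B           D           C           J
  Initial      0.1534      0.1632     0.06864      0.9381
  Change       -0.144       0.072       0.216       0.072
  Equil      0.009398      0.2352      0.2846        1.01
  solve Keq expr → x = 0.072; check Q = 62.04
Then add 0.2747 M of J.
Step 2:
                    B           D           C           J
  Initial    0.009398      0.2352      0.2846       1.285
  Change     0.001095 -5.4751e-04   -0.001643 -5.4751e-04
  Equil       0.01049      0.2347       0.283       1.284
  solve Keq expr → x = -5.4751e-04; check Q = 62.04
Then remove 0.001759 M of B.
Step 3:
                    B           D           C           J
  Initial    0.008734      0.2347       0.283       1.284
  Change     0.001604 -8.0224e-04   -0.002407 -8.0224e-04
  Equil       0.01034      0.2339      0.2806       1.283
  solve Keq expr → x = -8.0224e-04; check Q = 62.04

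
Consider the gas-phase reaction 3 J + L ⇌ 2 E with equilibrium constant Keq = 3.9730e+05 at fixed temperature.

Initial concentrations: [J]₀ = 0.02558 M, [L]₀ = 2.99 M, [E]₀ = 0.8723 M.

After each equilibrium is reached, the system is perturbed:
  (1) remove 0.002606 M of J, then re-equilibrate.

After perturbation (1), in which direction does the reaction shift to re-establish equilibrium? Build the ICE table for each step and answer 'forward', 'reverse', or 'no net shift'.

Direction: reverse

Q₀ = 1.5204e+04 vs Keq = 3.9730e+05 ⇒ Q<K, forward
Step 1:
                  J         L         E
  init      0.02558      2.99    0.8723
  Δ        -0.01688 -0.005627   0.01125
  eq         0.0087     2.984    0.8836
  solve Keq expr → x = 0.005627; check Q = 3.9730e+05
Then remove 0.002606 M of J.
Step 2:
                  J         L         E
  init     0.006094     2.984    0.8836
  Δ        0.002594 8.6460e-04 -0.001729
  eq       0.008687     2.985    0.8818
  solve Keq expr → x = -8.6460e-04; check Q = 3.9730e+05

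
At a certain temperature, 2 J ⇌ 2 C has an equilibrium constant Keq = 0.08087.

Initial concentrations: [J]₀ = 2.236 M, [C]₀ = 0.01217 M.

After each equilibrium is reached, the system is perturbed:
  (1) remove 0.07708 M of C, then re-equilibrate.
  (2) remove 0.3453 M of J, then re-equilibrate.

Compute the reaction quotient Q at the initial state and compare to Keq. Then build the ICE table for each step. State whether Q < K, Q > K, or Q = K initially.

Q₀ = 2.9624e-05; Q < K (proceeds forward)

Q₀ = 2.9624e-05 vs Keq = 0.08087 ⇒ Q<K, forward
Step 1:
                  J         C
  init        2.236   0.01217
  Δ         -0.4856    0.4856
  eq           1.75    0.4978
  solve Keq expr → x = 0.2428; check Q = 0.08087
Then remove 0.07708 M of C.
Step 2:
                  J         C
  init         1.75    0.4207
  Δ        -0.06001   0.06001
  eq           1.69    0.4807
  solve Keq expr → x = 0.03001; check Q = 0.08087
Then remove 0.3453 M of J.
Step 3:
                  J         C
  init        1.345    0.4807
  Δ         0.07645  -0.07645
  eq          1.422    0.4043
  solve Keq expr → x = -0.03823; check Q = 0.08087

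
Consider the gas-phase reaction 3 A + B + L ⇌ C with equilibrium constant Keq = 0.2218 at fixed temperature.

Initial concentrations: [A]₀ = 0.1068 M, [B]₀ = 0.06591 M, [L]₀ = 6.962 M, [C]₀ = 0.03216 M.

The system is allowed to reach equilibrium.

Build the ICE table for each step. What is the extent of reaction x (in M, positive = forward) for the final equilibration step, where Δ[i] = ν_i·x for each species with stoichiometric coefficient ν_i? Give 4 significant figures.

x = -0.03096 M

Q₀ = 57.53 vs Keq = 0.2218 ⇒ Q>K, reverse
Step 1:
                    A           B           L           C
  init         0.1068     0.06591       6.962     0.03216
  Δ           0.09289     0.03096     0.03096    -0.03096
  eq           0.1997     0.09687       6.993    0.001196
  solve Keq expr → x = -0.03096; check Q = 0.2218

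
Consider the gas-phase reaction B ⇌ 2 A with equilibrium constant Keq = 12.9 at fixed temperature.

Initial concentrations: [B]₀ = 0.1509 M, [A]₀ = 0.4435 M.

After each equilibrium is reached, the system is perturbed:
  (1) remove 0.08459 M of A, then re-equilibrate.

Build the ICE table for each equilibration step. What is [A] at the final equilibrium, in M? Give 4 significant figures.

[A]_eq = 0.6041 M

Q₀ = 1.303 vs Keq = 12.9 ⇒ Q<K, forward
Step 1:
                   B          A
  I           0.1509     0.4435
  C          -0.1156     0.2312
  E          0.03529     0.6747
  solve Keq expr → x = 0.1156; check Q = 12.9
Then remove 0.08459 M of A.
Step 2:
                   B          A
  I          0.03529     0.5901
  C        -0.006998      0.014
  E          0.02829     0.6041
  solve Keq expr → x = 0.006998; check Q = 12.9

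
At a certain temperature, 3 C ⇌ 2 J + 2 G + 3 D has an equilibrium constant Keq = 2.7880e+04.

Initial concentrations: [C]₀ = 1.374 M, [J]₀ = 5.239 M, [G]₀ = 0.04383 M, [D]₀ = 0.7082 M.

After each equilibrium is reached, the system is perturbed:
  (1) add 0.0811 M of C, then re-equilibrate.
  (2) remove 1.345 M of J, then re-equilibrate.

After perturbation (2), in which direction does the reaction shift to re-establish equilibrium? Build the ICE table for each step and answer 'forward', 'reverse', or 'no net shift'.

Q₀ = 0.00722 vs Keq = 2.7880e+04 ⇒ Q<K, forward
Step 1:
                   C          J          G          D
  Initial      1.374      5.239    0.04383     0.7082
  Change       -1.19     0.7932     0.7932       1.19
  Equil       0.1842      6.032      0.837      1.898
  solve Keq expr → x = 0.3966; check Q = 2.7880e+04
Then add 0.0811 M of C.
Step 2:
                   C          J          G          D
  Initial     0.2653      6.032      0.837      1.898
  Change    -0.06692    0.04461    0.04461    0.06692
  Equil       0.1984      6.077     0.8816      1.965
  solve Keq expr → x = 0.02231; check Q = 2.7880e+04
Then remove 1.345 M of J.
Step 3:
                   C          J          G          D
  Initial     0.1984      4.732     0.8816      1.965
  Change    -0.02567    0.01712    0.01712    0.02567
  Equil       0.1727      4.749     0.8987      1.991
  solve Keq expr → x = 0.008558; check Q = 2.7880e+04

Direction: forward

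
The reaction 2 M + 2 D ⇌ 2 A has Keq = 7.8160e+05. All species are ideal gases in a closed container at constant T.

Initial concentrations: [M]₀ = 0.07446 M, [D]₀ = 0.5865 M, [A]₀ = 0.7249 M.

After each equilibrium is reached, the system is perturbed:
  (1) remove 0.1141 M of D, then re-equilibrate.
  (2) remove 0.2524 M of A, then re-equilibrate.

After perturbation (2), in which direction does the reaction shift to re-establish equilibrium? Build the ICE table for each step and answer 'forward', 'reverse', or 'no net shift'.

Direction: forward

Q₀ = 275.5 vs Keq = 7.8160e+05 ⇒ Q<K, forward
Step 1:
                   M          D          A
  init       0.07446     0.5865     0.7249
  Δ          -0.0727    -0.0727     0.0727
  eq        0.001756     0.5138     0.7976
  solve Keq expr → x = 0.03635; check Q = 7.8160e+05
Then remove 0.1141 M of D.
Step 2:
                   M          D          A
  init      0.001756     0.3997     0.7976
  Δ       4.9705e-04 4.9705e-04 -4.9705e-04
  eq        0.002253     0.4002     0.7971
  solve Keq expr → x = -2.4852e-04; check Q = 7.8160e+05
Then remove 0.2524 M of A.
Step 3:
                   M          D          A
  init      0.002253     0.4002     0.5447
  Δ       -7.0865e-04 -7.0865e-04 7.0865e-04
  eq        0.001544     0.3995     0.5454
  solve Keq expr → x = 3.5433e-04; check Q = 7.8160e+05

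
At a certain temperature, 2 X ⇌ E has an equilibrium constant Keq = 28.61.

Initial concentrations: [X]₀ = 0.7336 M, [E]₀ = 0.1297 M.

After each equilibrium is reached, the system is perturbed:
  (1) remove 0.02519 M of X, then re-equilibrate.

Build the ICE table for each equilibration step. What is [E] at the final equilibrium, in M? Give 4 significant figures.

[E]_eq = 0.4231 M

Q₀ = 0.241 vs Keq = 28.61 ⇒ Q<K, forward
Step 1:
                    X           E
  Initial      0.7336      0.1297
  Change      -0.6103      0.3052
  Equil        0.1233      0.4349
  solve Keq expr → x = 0.3052; check Q = 28.61
Then remove 0.02519 M of X.
Step 2:
                    X           E
  Initial      0.0981      0.4349
  Change      0.02351    -0.01176
  Equil        0.1216      0.4231
  solve Keq expr → x = -0.01176; check Q = 28.61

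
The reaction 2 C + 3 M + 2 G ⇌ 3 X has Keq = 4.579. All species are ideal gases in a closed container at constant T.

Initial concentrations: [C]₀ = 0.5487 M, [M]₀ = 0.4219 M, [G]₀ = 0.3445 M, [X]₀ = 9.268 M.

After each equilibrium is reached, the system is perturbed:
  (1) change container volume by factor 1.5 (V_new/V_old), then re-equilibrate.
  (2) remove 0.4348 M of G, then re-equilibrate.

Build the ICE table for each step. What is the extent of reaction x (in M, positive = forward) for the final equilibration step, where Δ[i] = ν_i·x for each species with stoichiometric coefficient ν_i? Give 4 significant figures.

x = -0.06032 M

Q₀ = 2.9668e+05 vs Keq = 4.579 ⇒ Q>K, reverse
Step 1:
                  C         M         G         X
  init       0.5487    0.4219    0.3445     9.268
  Δ           1.225     1.838     1.225    -1.838
  eq          1.774      2.26      1.57      7.43
  solve Keq expr → x = -0.6127; check Q = 4.579
Then change container volume by factor 1.5 (V_new/V_old).
Step 2:
                  C         M         G         X
  init        1.183     1.507     1.047     4.953
  Δ          0.2353     0.353    0.2353    -0.353
  eq          1.418      1.86     1.282       4.6
  solve Keq expr → x = -0.1177; check Q = 4.579
Then remove 0.4348 M of G.
Step 3:
                  C         M         G         X
  init        1.418      1.86    0.8472       4.6
  Δ          0.1206     0.181    0.1206    -0.181
  eq          1.539     2.041    0.9678     4.419
  solve Keq expr → x = -0.06032; check Q = 4.579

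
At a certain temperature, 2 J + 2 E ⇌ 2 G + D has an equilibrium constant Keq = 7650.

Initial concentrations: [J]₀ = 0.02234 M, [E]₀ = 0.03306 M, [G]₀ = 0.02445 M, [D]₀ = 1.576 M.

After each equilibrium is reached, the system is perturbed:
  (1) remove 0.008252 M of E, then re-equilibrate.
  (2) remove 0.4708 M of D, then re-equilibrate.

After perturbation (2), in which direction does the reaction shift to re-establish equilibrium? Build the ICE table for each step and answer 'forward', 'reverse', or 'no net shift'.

Direction: forward

Q₀ = 1727 vs Keq = 7650 ⇒ Q<K, forward
Step 1:
                    J           E           G           D
  I           0.02234     0.03306     0.02445       1.576
  C         -0.006081   -0.006081    0.006081    0.003041
  E           0.01626     0.02698     0.03053       1.579
  solve Keq expr → x = 0.003041; check Q = 7650
Then remove 0.008252 M of E.
Step 2:
                    J           E           G           D
  I           0.01626     0.01873     0.03053       1.579
  C           0.00258     0.00258    -0.00258    -0.00129
  E           0.01884     0.02131     0.02795       1.578
  solve Keq expr → x = -0.00129; check Q = 7650
Then remove 0.4708 M of D.
Step 3:
                    J           E           G           D
  I           0.01884     0.02131     0.02795       1.107
  C         -0.001279   -0.001279    0.001279  6.3934e-04
  E           0.01756     0.02003     0.02923       1.108
  solve Keq expr → x = 6.3934e-04; check Q = 7650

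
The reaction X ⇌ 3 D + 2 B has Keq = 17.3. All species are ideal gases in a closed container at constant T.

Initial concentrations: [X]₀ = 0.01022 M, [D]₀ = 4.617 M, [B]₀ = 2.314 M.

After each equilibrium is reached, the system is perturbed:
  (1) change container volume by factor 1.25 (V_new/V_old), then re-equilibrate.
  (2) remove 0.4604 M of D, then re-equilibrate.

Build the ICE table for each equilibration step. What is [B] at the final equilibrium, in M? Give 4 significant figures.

Q₀ = 5.1565e+04 vs Keq = 17.3 ⇒ Q>K, reverse
Step 1:
                    X           D           B
  Initial     0.01022       4.617       2.314
  Change       0.7086      -2.126      -1.417
  Equil        0.7188       2.491      0.8968
  solve Keq expr → x = -0.7086; check Q = 17.3
Then change container volume by factor 1.25 (V_new/V_old).
Step 2:
                    X           D           B
  Initial       0.575       1.993      0.7175
  Change     -0.07991      0.2397      0.1598
  Equil        0.4951       2.233      0.8773
  solve Keq expr → x = 0.07991; check Q = 17.3
Then remove 0.4604 M of D.
Step 3:
                    X           D           B
  Initial      0.4951       1.772      0.8773
  Change     -0.06156      0.1847      0.1231
  Equil        0.4336       1.957           1
  solve Keq expr → x = 0.06156; check Q = 17.3

[B]_eq = 1 M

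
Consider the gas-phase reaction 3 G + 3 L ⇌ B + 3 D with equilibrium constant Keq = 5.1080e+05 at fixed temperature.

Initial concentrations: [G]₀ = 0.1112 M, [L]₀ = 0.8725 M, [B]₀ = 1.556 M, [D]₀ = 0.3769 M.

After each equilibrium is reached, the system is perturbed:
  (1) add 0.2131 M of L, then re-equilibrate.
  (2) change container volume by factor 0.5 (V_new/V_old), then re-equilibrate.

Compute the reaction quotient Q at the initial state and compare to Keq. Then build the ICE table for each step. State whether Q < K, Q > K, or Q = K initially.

Q₀ = 91.22; Q < K (proceeds forward)

Q₀ = 91.22 vs Keq = 5.1080e+05 ⇒ Q<K, forward
Step 1:
                    G           L           B           D
  Initial      0.1112      0.8725       1.556      0.3769
  Change      -0.1021     -0.1021     0.03404      0.1021
  Equil      0.009079      0.7704        1.59       0.479
  solve Keq expr → x = 0.03404; check Q = 5.1080e+05
Then add 0.2131 M of L.
Step 2:
                    G           L           B           D
  Initial    0.009079      0.9835        1.59       0.479
  Change    -0.001924   -0.001924  6.4124e-04    0.001924
  Equil      0.007155      0.9816       1.591      0.4809
  solve Keq expr → x = 6.4124e-04; check Q = 5.1080e+05
Then change container volume by factor 0.5 (V_new/V_old).
Step 3:
                    G           L           B           D
  Initial     0.01431       1.963       3.181      0.9619
  Change    -0.005221   -0.005221     0.00174    0.005221
  Equil       0.00909       1.958       3.183      0.9671
  solve Keq expr → x = 0.00174; check Q = 5.1080e+05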